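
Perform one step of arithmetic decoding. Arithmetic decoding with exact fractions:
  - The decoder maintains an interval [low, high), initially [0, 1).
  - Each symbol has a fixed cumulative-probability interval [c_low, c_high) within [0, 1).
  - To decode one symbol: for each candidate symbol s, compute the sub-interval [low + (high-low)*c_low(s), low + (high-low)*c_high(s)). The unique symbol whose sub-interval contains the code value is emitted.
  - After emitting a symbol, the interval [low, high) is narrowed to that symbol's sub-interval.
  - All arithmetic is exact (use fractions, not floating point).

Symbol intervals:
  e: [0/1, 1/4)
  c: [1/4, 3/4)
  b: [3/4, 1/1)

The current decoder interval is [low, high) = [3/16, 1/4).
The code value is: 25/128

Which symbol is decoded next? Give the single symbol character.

Answer: e

Derivation:
Interval width = high − low = 1/4 − 3/16 = 1/16
Scaled code = (code − low) / width = (25/128 − 3/16) / 1/16 = 1/8
  e: [0/1, 1/4) ← scaled code falls here ✓
  c: [1/4, 3/4) 
  b: [3/4, 1/1) 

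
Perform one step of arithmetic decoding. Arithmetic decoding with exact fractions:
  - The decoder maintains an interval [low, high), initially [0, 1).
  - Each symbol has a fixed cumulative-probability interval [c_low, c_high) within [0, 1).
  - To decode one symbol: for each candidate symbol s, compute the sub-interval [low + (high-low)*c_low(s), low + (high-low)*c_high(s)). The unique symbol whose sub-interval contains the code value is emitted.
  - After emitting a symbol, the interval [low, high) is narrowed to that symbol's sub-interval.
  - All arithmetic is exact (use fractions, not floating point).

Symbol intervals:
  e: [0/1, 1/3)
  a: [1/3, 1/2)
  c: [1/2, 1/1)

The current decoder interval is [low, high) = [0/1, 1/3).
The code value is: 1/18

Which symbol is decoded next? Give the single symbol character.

Answer: e

Derivation:
Interval width = high − low = 1/3 − 0/1 = 1/3
Scaled code = (code − low) / width = (1/18 − 0/1) / 1/3 = 1/6
  e: [0/1, 1/3) ← scaled code falls here ✓
  a: [1/3, 1/2) 
  c: [1/2, 1/1) 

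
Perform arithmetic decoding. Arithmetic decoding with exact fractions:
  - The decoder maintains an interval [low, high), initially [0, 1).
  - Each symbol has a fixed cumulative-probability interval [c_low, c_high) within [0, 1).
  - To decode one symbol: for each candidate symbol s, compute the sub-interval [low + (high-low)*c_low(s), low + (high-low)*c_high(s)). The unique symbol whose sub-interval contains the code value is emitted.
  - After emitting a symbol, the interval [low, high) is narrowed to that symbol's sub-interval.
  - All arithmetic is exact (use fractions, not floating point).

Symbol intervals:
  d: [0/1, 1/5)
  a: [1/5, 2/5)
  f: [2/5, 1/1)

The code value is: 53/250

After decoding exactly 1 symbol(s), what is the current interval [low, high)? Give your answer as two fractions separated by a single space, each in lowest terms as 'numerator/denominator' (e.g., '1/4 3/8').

Answer: 1/5 2/5

Derivation:
Step 1: interval [0/1, 1/1), width = 1/1 - 0/1 = 1/1
  'd': [0/1 + 1/1*0/1, 0/1 + 1/1*1/5) = [0/1, 1/5)
  'a': [0/1 + 1/1*1/5, 0/1 + 1/1*2/5) = [1/5, 2/5) <- contains code 53/250
  'f': [0/1 + 1/1*2/5, 0/1 + 1/1*1/1) = [2/5, 1/1)
  emit 'a', narrow to [1/5, 2/5)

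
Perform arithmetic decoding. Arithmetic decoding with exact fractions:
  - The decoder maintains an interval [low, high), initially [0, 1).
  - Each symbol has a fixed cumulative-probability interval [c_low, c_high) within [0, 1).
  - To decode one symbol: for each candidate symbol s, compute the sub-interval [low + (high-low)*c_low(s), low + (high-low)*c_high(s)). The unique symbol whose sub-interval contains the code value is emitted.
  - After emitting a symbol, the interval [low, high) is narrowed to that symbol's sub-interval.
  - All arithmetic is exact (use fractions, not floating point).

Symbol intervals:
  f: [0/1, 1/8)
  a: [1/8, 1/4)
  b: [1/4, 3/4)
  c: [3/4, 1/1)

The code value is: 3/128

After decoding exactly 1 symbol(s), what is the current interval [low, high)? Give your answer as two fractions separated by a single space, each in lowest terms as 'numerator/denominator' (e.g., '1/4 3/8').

Step 1: interval [0/1, 1/1), width = 1/1 - 0/1 = 1/1
  'f': [0/1 + 1/1*0/1, 0/1 + 1/1*1/8) = [0/1, 1/8) <- contains code 3/128
  'a': [0/1 + 1/1*1/8, 0/1 + 1/1*1/4) = [1/8, 1/4)
  'b': [0/1 + 1/1*1/4, 0/1 + 1/1*3/4) = [1/4, 3/4)
  'c': [0/1 + 1/1*3/4, 0/1 + 1/1*1/1) = [3/4, 1/1)
  emit 'f', narrow to [0/1, 1/8)

Answer: 0/1 1/8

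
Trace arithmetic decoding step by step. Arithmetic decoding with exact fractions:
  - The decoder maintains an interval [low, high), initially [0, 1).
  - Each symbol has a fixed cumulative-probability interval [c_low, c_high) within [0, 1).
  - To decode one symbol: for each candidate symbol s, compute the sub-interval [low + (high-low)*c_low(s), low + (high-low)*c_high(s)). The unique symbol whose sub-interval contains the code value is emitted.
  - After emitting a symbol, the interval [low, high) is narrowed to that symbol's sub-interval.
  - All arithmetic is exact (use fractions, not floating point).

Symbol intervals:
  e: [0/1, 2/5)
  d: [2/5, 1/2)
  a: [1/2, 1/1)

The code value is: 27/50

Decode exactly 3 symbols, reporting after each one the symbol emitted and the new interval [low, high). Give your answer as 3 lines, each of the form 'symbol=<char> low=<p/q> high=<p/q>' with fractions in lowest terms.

Answer: symbol=a low=1/2 high=1/1
symbol=e low=1/2 high=7/10
symbol=e low=1/2 high=29/50

Derivation:
Step 1: interval [0/1, 1/1), width = 1/1 - 0/1 = 1/1
  'e': [0/1 + 1/1*0/1, 0/1 + 1/1*2/5) = [0/1, 2/5)
  'd': [0/1 + 1/1*2/5, 0/1 + 1/1*1/2) = [2/5, 1/2)
  'a': [0/1 + 1/1*1/2, 0/1 + 1/1*1/1) = [1/2, 1/1) <- contains code 27/50
  emit 'a', narrow to [1/2, 1/1)
Step 2: interval [1/2, 1/1), width = 1/1 - 1/2 = 1/2
  'e': [1/2 + 1/2*0/1, 1/2 + 1/2*2/5) = [1/2, 7/10) <- contains code 27/50
  'd': [1/2 + 1/2*2/5, 1/2 + 1/2*1/2) = [7/10, 3/4)
  'a': [1/2 + 1/2*1/2, 1/2 + 1/2*1/1) = [3/4, 1/1)
  emit 'e', narrow to [1/2, 7/10)
Step 3: interval [1/2, 7/10), width = 7/10 - 1/2 = 1/5
  'e': [1/2 + 1/5*0/1, 1/2 + 1/5*2/5) = [1/2, 29/50) <- contains code 27/50
  'd': [1/2 + 1/5*2/5, 1/2 + 1/5*1/2) = [29/50, 3/5)
  'a': [1/2 + 1/5*1/2, 1/2 + 1/5*1/1) = [3/5, 7/10)
  emit 'e', narrow to [1/2, 29/50)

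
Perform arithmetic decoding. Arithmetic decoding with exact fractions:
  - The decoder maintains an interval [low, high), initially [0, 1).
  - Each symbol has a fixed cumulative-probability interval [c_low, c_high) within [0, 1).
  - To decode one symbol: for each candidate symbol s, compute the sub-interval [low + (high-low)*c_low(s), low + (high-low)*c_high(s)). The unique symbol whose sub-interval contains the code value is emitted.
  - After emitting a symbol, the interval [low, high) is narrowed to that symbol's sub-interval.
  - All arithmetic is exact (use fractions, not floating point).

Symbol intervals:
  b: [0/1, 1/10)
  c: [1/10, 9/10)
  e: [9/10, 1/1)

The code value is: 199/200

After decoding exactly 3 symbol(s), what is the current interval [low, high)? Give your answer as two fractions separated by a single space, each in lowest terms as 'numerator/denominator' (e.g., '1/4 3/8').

Answer: 991/1000 999/1000

Derivation:
Step 1: interval [0/1, 1/1), width = 1/1 - 0/1 = 1/1
  'b': [0/1 + 1/1*0/1, 0/1 + 1/1*1/10) = [0/1, 1/10)
  'c': [0/1 + 1/1*1/10, 0/1 + 1/1*9/10) = [1/10, 9/10)
  'e': [0/1 + 1/1*9/10, 0/1 + 1/1*1/1) = [9/10, 1/1) <- contains code 199/200
  emit 'e', narrow to [9/10, 1/1)
Step 2: interval [9/10, 1/1), width = 1/1 - 9/10 = 1/10
  'b': [9/10 + 1/10*0/1, 9/10 + 1/10*1/10) = [9/10, 91/100)
  'c': [9/10 + 1/10*1/10, 9/10 + 1/10*9/10) = [91/100, 99/100)
  'e': [9/10 + 1/10*9/10, 9/10 + 1/10*1/1) = [99/100, 1/1) <- contains code 199/200
  emit 'e', narrow to [99/100, 1/1)
Step 3: interval [99/100, 1/1), width = 1/1 - 99/100 = 1/100
  'b': [99/100 + 1/100*0/1, 99/100 + 1/100*1/10) = [99/100, 991/1000)
  'c': [99/100 + 1/100*1/10, 99/100 + 1/100*9/10) = [991/1000, 999/1000) <- contains code 199/200
  'e': [99/100 + 1/100*9/10, 99/100 + 1/100*1/1) = [999/1000, 1/1)
  emit 'c', narrow to [991/1000, 999/1000)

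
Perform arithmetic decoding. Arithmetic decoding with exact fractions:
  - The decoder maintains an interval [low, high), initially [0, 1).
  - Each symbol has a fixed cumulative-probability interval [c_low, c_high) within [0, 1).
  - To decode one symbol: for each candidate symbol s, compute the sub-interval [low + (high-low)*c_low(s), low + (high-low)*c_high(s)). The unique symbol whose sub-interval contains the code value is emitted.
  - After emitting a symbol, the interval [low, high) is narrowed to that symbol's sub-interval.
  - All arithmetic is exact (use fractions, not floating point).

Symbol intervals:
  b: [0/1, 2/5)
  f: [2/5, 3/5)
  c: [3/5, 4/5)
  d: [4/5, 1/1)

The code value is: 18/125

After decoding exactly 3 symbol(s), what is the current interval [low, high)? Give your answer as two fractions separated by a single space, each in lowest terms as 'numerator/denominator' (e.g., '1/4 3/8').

Answer: 16/125 4/25

Derivation:
Step 1: interval [0/1, 1/1), width = 1/1 - 0/1 = 1/1
  'b': [0/1 + 1/1*0/1, 0/1 + 1/1*2/5) = [0/1, 2/5) <- contains code 18/125
  'f': [0/1 + 1/1*2/5, 0/1 + 1/1*3/5) = [2/5, 3/5)
  'c': [0/1 + 1/1*3/5, 0/1 + 1/1*4/5) = [3/5, 4/5)
  'd': [0/1 + 1/1*4/5, 0/1 + 1/1*1/1) = [4/5, 1/1)
  emit 'b', narrow to [0/1, 2/5)
Step 2: interval [0/1, 2/5), width = 2/5 - 0/1 = 2/5
  'b': [0/1 + 2/5*0/1, 0/1 + 2/5*2/5) = [0/1, 4/25) <- contains code 18/125
  'f': [0/1 + 2/5*2/5, 0/1 + 2/5*3/5) = [4/25, 6/25)
  'c': [0/1 + 2/5*3/5, 0/1 + 2/5*4/5) = [6/25, 8/25)
  'd': [0/1 + 2/5*4/5, 0/1 + 2/5*1/1) = [8/25, 2/5)
  emit 'b', narrow to [0/1, 4/25)
Step 3: interval [0/1, 4/25), width = 4/25 - 0/1 = 4/25
  'b': [0/1 + 4/25*0/1, 0/1 + 4/25*2/5) = [0/1, 8/125)
  'f': [0/1 + 4/25*2/5, 0/1 + 4/25*3/5) = [8/125, 12/125)
  'c': [0/1 + 4/25*3/5, 0/1 + 4/25*4/5) = [12/125, 16/125)
  'd': [0/1 + 4/25*4/5, 0/1 + 4/25*1/1) = [16/125, 4/25) <- contains code 18/125
  emit 'd', narrow to [16/125, 4/25)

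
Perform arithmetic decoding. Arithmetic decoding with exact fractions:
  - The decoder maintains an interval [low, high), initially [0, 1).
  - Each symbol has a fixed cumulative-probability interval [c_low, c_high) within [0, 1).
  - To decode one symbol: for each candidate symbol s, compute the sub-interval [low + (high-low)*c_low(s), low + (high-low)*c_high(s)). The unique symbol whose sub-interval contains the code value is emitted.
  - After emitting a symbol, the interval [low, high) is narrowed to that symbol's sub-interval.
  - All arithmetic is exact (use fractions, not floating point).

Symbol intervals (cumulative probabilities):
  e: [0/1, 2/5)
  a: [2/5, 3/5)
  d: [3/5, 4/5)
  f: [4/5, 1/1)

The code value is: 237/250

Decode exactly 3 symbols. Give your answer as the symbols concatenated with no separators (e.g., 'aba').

Step 1: interval [0/1, 1/1), width = 1/1 - 0/1 = 1/1
  'e': [0/1 + 1/1*0/1, 0/1 + 1/1*2/5) = [0/1, 2/5)
  'a': [0/1 + 1/1*2/5, 0/1 + 1/1*3/5) = [2/5, 3/5)
  'd': [0/1 + 1/1*3/5, 0/1 + 1/1*4/5) = [3/5, 4/5)
  'f': [0/1 + 1/1*4/5, 0/1 + 1/1*1/1) = [4/5, 1/1) <- contains code 237/250
  emit 'f', narrow to [4/5, 1/1)
Step 2: interval [4/5, 1/1), width = 1/1 - 4/5 = 1/5
  'e': [4/5 + 1/5*0/1, 4/5 + 1/5*2/5) = [4/5, 22/25)
  'a': [4/5 + 1/5*2/5, 4/5 + 1/5*3/5) = [22/25, 23/25)
  'd': [4/5 + 1/5*3/5, 4/5 + 1/5*4/5) = [23/25, 24/25) <- contains code 237/250
  'f': [4/5 + 1/5*4/5, 4/5 + 1/5*1/1) = [24/25, 1/1)
  emit 'd', narrow to [23/25, 24/25)
Step 3: interval [23/25, 24/25), width = 24/25 - 23/25 = 1/25
  'e': [23/25 + 1/25*0/1, 23/25 + 1/25*2/5) = [23/25, 117/125)
  'a': [23/25 + 1/25*2/5, 23/25 + 1/25*3/5) = [117/125, 118/125)
  'd': [23/25 + 1/25*3/5, 23/25 + 1/25*4/5) = [118/125, 119/125) <- contains code 237/250
  'f': [23/25 + 1/25*4/5, 23/25 + 1/25*1/1) = [119/125, 24/25)
  emit 'd', narrow to [118/125, 119/125)

Answer: fdd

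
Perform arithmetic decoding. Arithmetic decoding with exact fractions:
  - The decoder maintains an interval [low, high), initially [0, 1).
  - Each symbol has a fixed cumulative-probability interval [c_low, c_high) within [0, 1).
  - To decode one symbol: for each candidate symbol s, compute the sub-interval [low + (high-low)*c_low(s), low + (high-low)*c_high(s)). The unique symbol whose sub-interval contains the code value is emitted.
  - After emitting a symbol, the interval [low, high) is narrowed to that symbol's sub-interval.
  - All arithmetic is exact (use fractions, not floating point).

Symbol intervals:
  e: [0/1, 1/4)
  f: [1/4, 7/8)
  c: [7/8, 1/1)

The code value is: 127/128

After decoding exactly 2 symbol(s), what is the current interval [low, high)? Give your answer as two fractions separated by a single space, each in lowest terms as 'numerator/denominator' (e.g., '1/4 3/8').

Step 1: interval [0/1, 1/1), width = 1/1 - 0/1 = 1/1
  'e': [0/1 + 1/1*0/1, 0/1 + 1/1*1/4) = [0/1, 1/4)
  'f': [0/1 + 1/1*1/4, 0/1 + 1/1*7/8) = [1/4, 7/8)
  'c': [0/1 + 1/1*7/8, 0/1 + 1/1*1/1) = [7/8, 1/1) <- contains code 127/128
  emit 'c', narrow to [7/8, 1/1)
Step 2: interval [7/8, 1/1), width = 1/1 - 7/8 = 1/8
  'e': [7/8 + 1/8*0/1, 7/8 + 1/8*1/4) = [7/8, 29/32)
  'f': [7/8 + 1/8*1/4, 7/8 + 1/8*7/8) = [29/32, 63/64)
  'c': [7/8 + 1/8*7/8, 7/8 + 1/8*1/1) = [63/64, 1/1) <- contains code 127/128
  emit 'c', narrow to [63/64, 1/1)

Answer: 63/64 1/1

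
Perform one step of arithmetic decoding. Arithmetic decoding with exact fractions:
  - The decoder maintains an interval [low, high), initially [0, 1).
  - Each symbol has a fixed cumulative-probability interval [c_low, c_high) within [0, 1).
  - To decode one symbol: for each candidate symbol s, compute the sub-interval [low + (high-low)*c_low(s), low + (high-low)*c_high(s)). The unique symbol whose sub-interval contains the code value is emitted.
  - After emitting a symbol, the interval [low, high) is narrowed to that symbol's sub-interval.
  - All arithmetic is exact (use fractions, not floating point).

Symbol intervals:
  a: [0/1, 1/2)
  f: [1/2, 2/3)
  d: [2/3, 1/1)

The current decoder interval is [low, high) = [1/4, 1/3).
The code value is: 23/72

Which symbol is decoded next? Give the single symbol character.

Interval width = high − low = 1/3 − 1/4 = 1/12
Scaled code = (code − low) / width = (23/72 − 1/4) / 1/12 = 5/6
  a: [0/1, 1/2) 
  f: [1/2, 2/3) 
  d: [2/3, 1/1) ← scaled code falls here ✓

Answer: d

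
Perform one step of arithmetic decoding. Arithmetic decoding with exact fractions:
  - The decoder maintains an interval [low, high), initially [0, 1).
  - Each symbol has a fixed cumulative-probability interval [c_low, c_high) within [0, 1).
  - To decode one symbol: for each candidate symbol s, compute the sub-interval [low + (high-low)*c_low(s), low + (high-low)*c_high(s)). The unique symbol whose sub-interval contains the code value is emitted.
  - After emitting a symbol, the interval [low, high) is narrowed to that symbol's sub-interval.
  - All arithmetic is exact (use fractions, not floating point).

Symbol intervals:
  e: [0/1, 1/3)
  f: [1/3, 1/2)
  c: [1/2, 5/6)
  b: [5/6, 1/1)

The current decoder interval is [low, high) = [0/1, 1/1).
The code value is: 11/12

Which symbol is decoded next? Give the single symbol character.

Interval width = high − low = 1/1 − 0/1 = 1/1
Scaled code = (code − low) / width = (11/12 − 0/1) / 1/1 = 11/12
  e: [0/1, 1/3) 
  f: [1/3, 1/2) 
  c: [1/2, 5/6) 
  b: [5/6, 1/1) ← scaled code falls here ✓

Answer: b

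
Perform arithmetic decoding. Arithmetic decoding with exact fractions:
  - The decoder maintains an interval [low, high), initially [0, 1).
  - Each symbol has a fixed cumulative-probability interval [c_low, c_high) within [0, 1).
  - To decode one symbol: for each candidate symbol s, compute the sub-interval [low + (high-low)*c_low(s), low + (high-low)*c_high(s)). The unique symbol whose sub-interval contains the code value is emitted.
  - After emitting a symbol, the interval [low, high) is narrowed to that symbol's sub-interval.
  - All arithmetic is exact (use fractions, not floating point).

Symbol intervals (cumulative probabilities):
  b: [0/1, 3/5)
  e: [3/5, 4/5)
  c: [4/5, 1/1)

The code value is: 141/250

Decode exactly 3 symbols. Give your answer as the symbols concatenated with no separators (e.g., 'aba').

Step 1: interval [0/1, 1/1), width = 1/1 - 0/1 = 1/1
  'b': [0/1 + 1/1*0/1, 0/1 + 1/1*3/5) = [0/1, 3/5) <- contains code 141/250
  'e': [0/1 + 1/1*3/5, 0/1 + 1/1*4/5) = [3/5, 4/5)
  'c': [0/1 + 1/1*4/5, 0/1 + 1/1*1/1) = [4/5, 1/1)
  emit 'b', narrow to [0/1, 3/5)
Step 2: interval [0/1, 3/5), width = 3/5 - 0/1 = 3/5
  'b': [0/1 + 3/5*0/1, 0/1 + 3/5*3/5) = [0/1, 9/25)
  'e': [0/1 + 3/5*3/5, 0/1 + 3/5*4/5) = [9/25, 12/25)
  'c': [0/1 + 3/5*4/5, 0/1 + 3/5*1/1) = [12/25, 3/5) <- contains code 141/250
  emit 'c', narrow to [12/25, 3/5)
Step 3: interval [12/25, 3/5), width = 3/5 - 12/25 = 3/25
  'b': [12/25 + 3/25*0/1, 12/25 + 3/25*3/5) = [12/25, 69/125)
  'e': [12/25 + 3/25*3/5, 12/25 + 3/25*4/5) = [69/125, 72/125) <- contains code 141/250
  'c': [12/25 + 3/25*4/5, 12/25 + 3/25*1/1) = [72/125, 3/5)
  emit 'e', narrow to [69/125, 72/125)

Answer: bce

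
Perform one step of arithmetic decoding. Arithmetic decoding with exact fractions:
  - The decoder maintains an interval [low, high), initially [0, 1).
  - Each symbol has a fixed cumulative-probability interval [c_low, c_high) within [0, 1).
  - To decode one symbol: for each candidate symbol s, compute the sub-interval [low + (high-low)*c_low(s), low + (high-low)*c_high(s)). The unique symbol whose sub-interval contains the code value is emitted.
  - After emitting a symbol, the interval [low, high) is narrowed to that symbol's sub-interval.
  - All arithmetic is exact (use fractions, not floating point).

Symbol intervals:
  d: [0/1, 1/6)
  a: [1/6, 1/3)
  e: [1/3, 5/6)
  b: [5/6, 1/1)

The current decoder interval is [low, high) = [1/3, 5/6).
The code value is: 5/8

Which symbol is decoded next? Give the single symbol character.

Interval width = high − low = 5/6 − 1/3 = 1/2
Scaled code = (code − low) / width = (5/8 − 1/3) / 1/2 = 7/12
  d: [0/1, 1/6) 
  a: [1/6, 1/3) 
  e: [1/3, 5/6) ← scaled code falls here ✓
  b: [5/6, 1/1) 

Answer: e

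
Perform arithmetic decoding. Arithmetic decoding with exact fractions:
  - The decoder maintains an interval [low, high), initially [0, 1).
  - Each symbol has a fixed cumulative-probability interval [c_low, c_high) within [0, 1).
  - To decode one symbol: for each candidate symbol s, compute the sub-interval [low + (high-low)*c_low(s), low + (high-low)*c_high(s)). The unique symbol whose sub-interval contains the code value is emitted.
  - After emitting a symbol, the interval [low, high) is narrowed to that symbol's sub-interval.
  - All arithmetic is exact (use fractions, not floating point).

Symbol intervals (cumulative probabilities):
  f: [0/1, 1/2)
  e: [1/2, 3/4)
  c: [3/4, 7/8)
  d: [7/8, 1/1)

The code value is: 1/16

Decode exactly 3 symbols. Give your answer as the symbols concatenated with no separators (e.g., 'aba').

Step 1: interval [0/1, 1/1), width = 1/1 - 0/1 = 1/1
  'f': [0/1 + 1/1*0/1, 0/1 + 1/1*1/2) = [0/1, 1/2) <- contains code 1/16
  'e': [0/1 + 1/1*1/2, 0/1 + 1/1*3/4) = [1/2, 3/4)
  'c': [0/1 + 1/1*3/4, 0/1 + 1/1*7/8) = [3/4, 7/8)
  'd': [0/1 + 1/1*7/8, 0/1 + 1/1*1/1) = [7/8, 1/1)
  emit 'f', narrow to [0/1, 1/2)
Step 2: interval [0/1, 1/2), width = 1/2 - 0/1 = 1/2
  'f': [0/1 + 1/2*0/1, 0/1 + 1/2*1/2) = [0/1, 1/4) <- contains code 1/16
  'e': [0/1 + 1/2*1/2, 0/1 + 1/2*3/4) = [1/4, 3/8)
  'c': [0/1 + 1/2*3/4, 0/1 + 1/2*7/8) = [3/8, 7/16)
  'd': [0/1 + 1/2*7/8, 0/1 + 1/2*1/1) = [7/16, 1/2)
  emit 'f', narrow to [0/1, 1/4)
Step 3: interval [0/1, 1/4), width = 1/4 - 0/1 = 1/4
  'f': [0/1 + 1/4*0/1, 0/1 + 1/4*1/2) = [0/1, 1/8) <- contains code 1/16
  'e': [0/1 + 1/4*1/2, 0/1 + 1/4*3/4) = [1/8, 3/16)
  'c': [0/1 + 1/4*3/4, 0/1 + 1/4*7/8) = [3/16, 7/32)
  'd': [0/1 + 1/4*7/8, 0/1 + 1/4*1/1) = [7/32, 1/4)
  emit 'f', narrow to [0/1, 1/8)

Answer: fff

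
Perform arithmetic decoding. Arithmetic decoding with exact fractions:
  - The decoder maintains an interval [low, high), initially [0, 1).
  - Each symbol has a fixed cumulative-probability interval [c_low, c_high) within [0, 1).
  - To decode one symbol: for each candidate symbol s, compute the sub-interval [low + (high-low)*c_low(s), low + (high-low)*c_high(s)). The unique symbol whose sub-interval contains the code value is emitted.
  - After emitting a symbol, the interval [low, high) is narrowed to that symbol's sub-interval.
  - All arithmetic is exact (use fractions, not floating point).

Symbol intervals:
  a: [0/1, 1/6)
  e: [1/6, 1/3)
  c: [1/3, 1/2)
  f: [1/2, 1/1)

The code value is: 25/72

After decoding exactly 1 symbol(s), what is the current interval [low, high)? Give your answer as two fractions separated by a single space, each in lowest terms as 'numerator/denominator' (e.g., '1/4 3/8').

Answer: 1/3 1/2

Derivation:
Step 1: interval [0/1, 1/1), width = 1/1 - 0/1 = 1/1
  'a': [0/1 + 1/1*0/1, 0/1 + 1/1*1/6) = [0/1, 1/6)
  'e': [0/1 + 1/1*1/6, 0/1 + 1/1*1/3) = [1/6, 1/3)
  'c': [0/1 + 1/1*1/3, 0/1 + 1/1*1/2) = [1/3, 1/2) <- contains code 25/72
  'f': [0/1 + 1/1*1/2, 0/1 + 1/1*1/1) = [1/2, 1/1)
  emit 'c', narrow to [1/3, 1/2)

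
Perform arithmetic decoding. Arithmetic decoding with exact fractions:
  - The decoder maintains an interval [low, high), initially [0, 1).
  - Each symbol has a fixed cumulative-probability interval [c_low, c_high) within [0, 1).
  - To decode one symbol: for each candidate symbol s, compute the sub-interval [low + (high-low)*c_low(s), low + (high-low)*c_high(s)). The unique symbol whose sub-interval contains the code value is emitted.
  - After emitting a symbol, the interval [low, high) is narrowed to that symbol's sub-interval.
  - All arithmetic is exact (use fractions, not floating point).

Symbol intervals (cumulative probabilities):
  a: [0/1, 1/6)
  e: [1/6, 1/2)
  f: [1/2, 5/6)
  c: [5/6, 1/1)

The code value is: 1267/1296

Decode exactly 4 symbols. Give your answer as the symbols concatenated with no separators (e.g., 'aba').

Answer: ccea

Derivation:
Step 1: interval [0/1, 1/1), width = 1/1 - 0/1 = 1/1
  'a': [0/1 + 1/1*0/1, 0/1 + 1/1*1/6) = [0/1, 1/6)
  'e': [0/1 + 1/1*1/6, 0/1 + 1/1*1/2) = [1/6, 1/2)
  'f': [0/1 + 1/1*1/2, 0/1 + 1/1*5/6) = [1/2, 5/6)
  'c': [0/1 + 1/1*5/6, 0/1 + 1/1*1/1) = [5/6, 1/1) <- contains code 1267/1296
  emit 'c', narrow to [5/6, 1/1)
Step 2: interval [5/6, 1/1), width = 1/1 - 5/6 = 1/6
  'a': [5/6 + 1/6*0/1, 5/6 + 1/6*1/6) = [5/6, 31/36)
  'e': [5/6 + 1/6*1/6, 5/6 + 1/6*1/2) = [31/36, 11/12)
  'f': [5/6 + 1/6*1/2, 5/6 + 1/6*5/6) = [11/12, 35/36)
  'c': [5/6 + 1/6*5/6, 5/6 + 1/6*1/1) = [35/36, 1/1) <- contains code 1267/1296
  emit 'c', narrow to [35/36, 1/1)
Step 3: interval [35/36, 1/1), width = 1/1 - 35/36 = 1/36
  'a': [35/36 + 1/36*0/1, 35/36 + 1/36*1/6) = [35/36, 211/216)
  'e': [35/36 + 1/36*1/6, 35/36 + 1/36*1/2) = [211/216, 71/72) <- contains code 1267/1296
  'f': [35/36 + 1/36*1/2, 35/36 + 1/36*5/6) = [71/72, 215/216)
  'c': [35/36 + 1/36*5/6, 35/36 + 1/36*1/1) = [215/216, 1/1)
  emit 'e', narrow to [211/216, 71/72)
Step 4: interval [211/216, 71/72), width = 71/72 - 211/216 = 1/108
  'a': [211/216 + 1/108*0/1, 211/216 + 1/108*1/6) = [211/216, 317/324) <- contains code 1267/1296
  'e': [211/216 + 1/108*1/6, 211/216 + 1/108*1/2) = [317/324, 53/54)
  'f': [211/216 + 1/108*1/2, 211/216 + 1/108*5/6) = [53/54, 319/324)
  'c': [211/216 + 1/108*5/6, 211/216 + 1/108*1/1) = [319/324, 71/72)
  emit 'a', narrow to [211/216, 317/324)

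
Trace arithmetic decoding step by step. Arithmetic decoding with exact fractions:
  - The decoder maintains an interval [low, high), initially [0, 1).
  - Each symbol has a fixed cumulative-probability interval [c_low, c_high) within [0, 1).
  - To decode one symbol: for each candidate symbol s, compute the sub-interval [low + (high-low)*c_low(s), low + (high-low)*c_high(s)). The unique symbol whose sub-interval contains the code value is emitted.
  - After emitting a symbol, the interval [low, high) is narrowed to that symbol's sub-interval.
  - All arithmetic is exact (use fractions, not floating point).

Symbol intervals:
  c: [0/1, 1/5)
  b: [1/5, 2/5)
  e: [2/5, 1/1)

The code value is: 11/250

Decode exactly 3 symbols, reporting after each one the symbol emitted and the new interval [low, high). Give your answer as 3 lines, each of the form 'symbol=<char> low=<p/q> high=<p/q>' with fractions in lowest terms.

Answer: symbol=c low=0/1 high=1/5
symbol=b low=1/25 high=2/25
symbol=c low=1/25 high=6/125

Derivation:
Step 1: interval [0/1, 1/1), width = 1/1 - 0/1 = 1/1
  'c': [0/1 + 1/1*0/1, 0/1 + 1/1*1/5) = [0/1, 1/5) <- contains code 11/250
  'b': [0/1 + 1/1*1/5, 0/1 + 1/1*2/5) = [1/5, 2/5)
  'e': [0/1 + 1/1*2/5, 0/1 + 1/1*1/1) = [2/5, 1/1)
  emit 'c', narrow to [0/1, 1/5)
Step 2: interval [0/1, 1/5), width = 1/5 - 0/1 = 1/5
  'c': [0/1 + 1/5*0/1, 0/1 + 1/5*1/5) = [0/1, 1/25)
  'b': [0/1 + 1/5*1/5, 0/1 + 1/5*2/5) = [1/25, 2/25) <- contains code 11/250
  'e': [0/1 + 1/5*2/5, 0/1 + 1/5*1/1) = [2/25, 1/5)
  emit 'b', narrow to [1/25, 2/25)
Step 3: interval [1/25, 2/25), width = 2/25 - 1/25 = 1/25
  'c': [1/25 + 1/25*0/1, 1/25 + 1/25*1/5) = [1/25, 6/125) <- contains code 11/250
  'b': [1/25 + 1/25*1/5, 1/25 + 1/25*2/5) = [6/125, 7/125)
  'e': [1/25 + 1/25*2/5, 1/25 + 1/25*1/1) = [7/125, 2/25)
  emit 'c', narrow to [1/25, 6/125)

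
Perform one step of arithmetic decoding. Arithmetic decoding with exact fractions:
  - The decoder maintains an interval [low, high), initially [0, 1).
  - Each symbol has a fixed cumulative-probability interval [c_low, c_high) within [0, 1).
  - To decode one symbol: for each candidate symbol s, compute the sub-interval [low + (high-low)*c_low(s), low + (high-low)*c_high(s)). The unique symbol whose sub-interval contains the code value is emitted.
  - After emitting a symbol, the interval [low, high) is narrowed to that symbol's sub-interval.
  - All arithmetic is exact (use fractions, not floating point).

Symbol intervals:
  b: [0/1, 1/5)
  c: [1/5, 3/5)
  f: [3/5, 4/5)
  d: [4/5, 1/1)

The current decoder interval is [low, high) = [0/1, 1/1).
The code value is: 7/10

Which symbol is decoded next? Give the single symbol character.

Interval width = high − low = 1/1 − 0/1 = 1/1
Scaled code = (code − low) / width = (7/10 − 0/1) / 1/1 = 7/10
  b: [0/1, 1/5) 
  c: [1/5, 3/5) 
  f: [3/5, 4/5) ← scaled code falls here ✓
  d: [4/5, 1/1) 

Answer: f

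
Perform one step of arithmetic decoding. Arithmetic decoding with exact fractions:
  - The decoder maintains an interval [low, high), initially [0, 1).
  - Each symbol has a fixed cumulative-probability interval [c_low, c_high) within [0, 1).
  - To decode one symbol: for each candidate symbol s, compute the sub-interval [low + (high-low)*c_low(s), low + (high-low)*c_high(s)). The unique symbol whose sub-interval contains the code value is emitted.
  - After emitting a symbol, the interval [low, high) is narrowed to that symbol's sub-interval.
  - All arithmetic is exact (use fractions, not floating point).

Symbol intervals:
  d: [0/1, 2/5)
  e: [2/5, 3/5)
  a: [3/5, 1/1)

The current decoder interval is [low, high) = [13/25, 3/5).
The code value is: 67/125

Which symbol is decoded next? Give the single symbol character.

Answer: d

Derivation:
Interval width = high − low = 3/5 − 13/25 = 2/25
Scaled code = (code − low) / width = (67/125 − 13/25) / 2/25 = 1/5
  d: [0/1, 2/5) ← scaled code falls here ✓
  e: [2/5, 3/5) 
  a: [3/5, 1/1) 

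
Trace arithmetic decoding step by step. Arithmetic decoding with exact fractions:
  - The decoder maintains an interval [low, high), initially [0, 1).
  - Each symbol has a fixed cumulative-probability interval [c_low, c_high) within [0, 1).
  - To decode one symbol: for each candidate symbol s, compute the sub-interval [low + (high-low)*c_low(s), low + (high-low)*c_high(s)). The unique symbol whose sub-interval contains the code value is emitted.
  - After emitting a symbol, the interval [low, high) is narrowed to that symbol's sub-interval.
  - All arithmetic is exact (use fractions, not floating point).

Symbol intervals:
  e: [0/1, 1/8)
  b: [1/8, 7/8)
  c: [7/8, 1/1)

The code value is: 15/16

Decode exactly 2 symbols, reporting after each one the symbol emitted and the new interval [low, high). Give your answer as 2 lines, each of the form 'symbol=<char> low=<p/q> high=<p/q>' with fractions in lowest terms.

Answer: symbol=c low=7/8 high=1/1
symbol=b low=57/64 high=63/64

Derivation:
Step 1: interval [0/1, 1/1), width = 1/1 - 0/1 = 1/1
  'e': [0/1 + 1/1*0/1, 0/1 + 1/1*1/8) = [0/1, 1/8)
  'b': [0/1 + 1/1*1/8, 0/1 + 1/1*7/8) = [1/8, 7/8)
  'c': [0/1 + 1/1*7/8, 0/1 + 1/1*1/1) = [7/8, 1/1) <- contains code 15/16
  emit 'c', narrow to [7/8, 1/1)
Step 2: interval [7/8, 1/1), width = 1/1 - 7/8 = 1/8
  'e': [7/8 + 1/8*0/1, 7/8 + 1/8*1/8) = [7/8, 57/64)
  'b': [7/8 + 1/8*1/8, 7/8 + 1/8*7/8) = [57/64, 63/64) <- contains code 15/16
  'c': [7/8 + 1/8*7/8, 7/8 + 1/8*1/1) = [63/64, 1/1)
  emit 'b', narrow to [57/64, 63/64)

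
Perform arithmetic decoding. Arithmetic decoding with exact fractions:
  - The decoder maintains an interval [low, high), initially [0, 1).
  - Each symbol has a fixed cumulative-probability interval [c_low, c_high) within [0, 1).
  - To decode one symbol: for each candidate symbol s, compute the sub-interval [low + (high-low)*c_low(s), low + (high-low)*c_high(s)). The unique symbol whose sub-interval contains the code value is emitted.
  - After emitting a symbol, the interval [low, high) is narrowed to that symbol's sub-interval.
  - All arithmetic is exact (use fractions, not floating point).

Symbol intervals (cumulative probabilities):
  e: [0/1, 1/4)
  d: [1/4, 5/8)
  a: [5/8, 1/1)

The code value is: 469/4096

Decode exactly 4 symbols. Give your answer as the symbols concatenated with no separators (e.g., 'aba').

Answer: edda

Derivation:
Step 1: interval [0/1, 1/1), width = 1/1 - 0/1 = 1/1
  'e': [0/1 + 1/1*0/1, 0/1 + 1/1*1/4) = [0/1, 1/4) <- contains code 469/4096
  'd': [0/1 + 1/1*1/4, 0/1 + 1/1*5/8) = [1/4, 5/8)
  'a': [0/1 + 1/1*5/8, 0/1 + 1/1*1/1) = [5/8, 1/1)
  emit 'e', narrow to [0/1, 1/4)
Step 2: interval [0/1, 1/4), width = 1/4 - 0/1 = 1/4
  'e': [0/1 + 1/4*0/1, 0/1 + 1/4*1/4) = [0/1, 1/16)
  'd': [0/1 + 1/4*1/4, 0/1 + 1/4*5/8) = [1/16, 5/32) <- contains code 469/4096
  'a': [0/1 + 1/4*5/8, 0/1 + 1/4*1/1) = [5/32, 1/4)
  emit 'd', narrow to [1/16, 5/32)
Step 3: interval [1/16, 5/32), width = 5/32 - 1/16 = 3/32
  'e': [1/16 + 3/32*0/1, 1/16 + 3/32*1/4) = [1/16, 11/128)
  'd': [1/16 + 3/32*1/4, 1/16 + 3/32*5/8) = [11/128, 31/256) <- contains code 469/4096
  'a': [1/16 + 3/32*5/8, 1/16 + 3/32*1/1) = [31/256, 5/32)
  emit 'd', narrow to [11/128, 31/256)
Step 4: interval [11/128, 31/256), width = 31/256 - 11/128 = 9/256
  'e': [11/128 + 9/256*0/1, 11/128 + 9/256*1/4) = [11/128, 97/1024)
  'd': [11/128 + 9/256*1/4, 11/128 + 9/256*5/8) = [97/1024, 221/2048)
  'a': [11/128 + 9/256*5/8, 11/128 + 9/256*1/1) = [221/2048, 31/256) <- contains code 469/4096
  emit 'a', narrow to [221/2048, 31/256)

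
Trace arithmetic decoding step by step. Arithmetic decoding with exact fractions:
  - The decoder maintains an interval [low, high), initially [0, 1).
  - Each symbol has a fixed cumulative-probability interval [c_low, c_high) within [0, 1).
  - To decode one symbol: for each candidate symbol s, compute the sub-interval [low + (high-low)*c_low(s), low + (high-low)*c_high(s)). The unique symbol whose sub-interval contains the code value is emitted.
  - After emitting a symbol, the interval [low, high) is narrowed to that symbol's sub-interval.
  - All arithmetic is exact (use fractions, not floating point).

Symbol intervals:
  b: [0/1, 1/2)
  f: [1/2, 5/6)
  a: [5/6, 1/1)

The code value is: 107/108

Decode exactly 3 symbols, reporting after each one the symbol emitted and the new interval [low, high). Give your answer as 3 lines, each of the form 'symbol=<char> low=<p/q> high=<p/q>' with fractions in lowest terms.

Step 1: interval [0/1, 1/1), width = 1/1 - 0/1 = 1/1
  'b': [0/1 + 1/1*0/1, 0/1 + 1/1*1/2) = [0/1, 1/2)
  'f': [0/1 + 1/1*1/2, 0/1 + 1/1*5/6) = [1/2, 5/6)
  'a': [0/1 + 1/1*5/6, 0/1 + 1/1*1/1) = [5/6, 1/1) <- contains code 107/108
  emit 'a', narrow to [5/6, 1/1)
Step 2: interval [5/6, 1/1), width = 1/1 - 5/6 = 1/6
  'b': [5/6 + 1/6*0/1, 5/6 + 1/6*1/2) = [5/6, 11/12)
  'f': [5/6 + 1/6*1/2, 5/6 + 1/6*5/6) = [11/12, 35/36)
  'a': [5/6 + 1/6*5/6, 5/6 + 1/6*1/1) = [35/36, 1/1) <- contains code 107/108
  emit 'a', narrow to [35/36, 1/1)
Step 3: interval [35/36, 1/1), width = 1/1 - 35/36 = 1/36
  'b': [35/36 + 1/36*0/1, 35/36 + 1/36*1/2) = [35/36, 71/72)
  'f': [35/36 + 1/36*1/2, 35/36 + 1/36*5/6) = [71/72, 215/216) <- contains code 107/108
  'a': [35/36 + 1/36*5/6, 35/36 + 1/36*1/1) = [215/216, 1/1)
  emit 'f', narrow to [71/72, 215/216)

Answer: symbol=a low=5/6 high=1/1
symbol=a low=35/36 high=1/1
symbol=f low=71/72 high=215/216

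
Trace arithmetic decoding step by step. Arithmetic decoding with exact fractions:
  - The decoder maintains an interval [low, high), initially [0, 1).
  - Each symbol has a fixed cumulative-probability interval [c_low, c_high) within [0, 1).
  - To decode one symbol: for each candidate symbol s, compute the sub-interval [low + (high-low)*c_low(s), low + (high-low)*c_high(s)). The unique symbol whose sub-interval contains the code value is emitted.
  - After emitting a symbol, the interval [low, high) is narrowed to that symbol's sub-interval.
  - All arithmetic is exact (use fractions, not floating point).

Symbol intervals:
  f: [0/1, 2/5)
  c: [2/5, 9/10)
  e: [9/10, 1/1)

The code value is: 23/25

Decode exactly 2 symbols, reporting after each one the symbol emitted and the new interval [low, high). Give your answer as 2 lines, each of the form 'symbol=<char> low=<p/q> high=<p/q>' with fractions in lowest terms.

Answer: symbol=e low=9/10 high=1/1
symbol=f low=9/10 high=47/50

Derivation:
Step 1: interval [0/1, 1/1), width = 1/1 - 0/1 = 1/1
  'f': [0/1 + 1/1*0/1, 0/1 + 1/1*2/5) = [0/1, 2/5)
  'c': [0/1 + 1/1*2/5, 0/1 + 1/1*9/10) = [2/5, 9/10)
  'e': [0/1 + 1/1*9/10, 0/1 + 1/1*1/1) = [9/10, 1/1) <- contains code 23/25
  emit 'e', narrow to [9/10, 1/1)
Step 2: interval [9/10, 1/1), width = 1/1 - 9/10 = 1/10
  'f': [9/10 + 1/10*0/1, 9/10 + 1/10*2/5) = [9/10, 47/50) <- contains code 23/25
  'c': [9/10 + 1/10*2/5, 9/10 + 1/10*9/10) = [47/50, 99/100)
  'e': [9/10 + 1/10*9/10, 9/10 + 1/10*1/1) = [99/100, 1/1)
  emit 'f', narrow to [9/10, 47/50)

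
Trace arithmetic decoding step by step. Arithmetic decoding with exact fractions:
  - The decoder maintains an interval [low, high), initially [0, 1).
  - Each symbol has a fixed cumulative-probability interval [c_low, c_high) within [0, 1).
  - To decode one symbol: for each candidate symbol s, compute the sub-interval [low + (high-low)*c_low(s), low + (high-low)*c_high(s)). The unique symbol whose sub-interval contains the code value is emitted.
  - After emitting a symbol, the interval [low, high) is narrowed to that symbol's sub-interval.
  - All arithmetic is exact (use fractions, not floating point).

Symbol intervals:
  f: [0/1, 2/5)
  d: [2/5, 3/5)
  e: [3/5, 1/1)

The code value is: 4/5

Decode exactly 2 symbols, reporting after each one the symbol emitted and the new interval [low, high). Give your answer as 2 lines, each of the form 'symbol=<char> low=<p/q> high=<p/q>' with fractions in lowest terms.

Answer: symbol=e low=3/5 high=1/1
symbol=d low=19/25 high=21/25

Derivation:
Step 1: interval [0/1, 1/1), width = 1/1 - 0/1 = 1/1
  'f': [0/1 + 1/1*0/1, 0/1 + 1/1*2/5) = [0/1, 2/5)
  'd': [0/1 + 1/1*2/5, 0/1 + 1/1*3/5) = [2/5, 3/5)
  'e': [0/1 + 1/1*3/5, 0/1 + 1/1*1/1) = [3/5, 1/1) <- contains code 4/5
  emit 'e', narrow to [3/5, 1/1)
Step 2: interval [3/5, 1/1), width = 1/1 - 3/5 = 2/5
  'f': [3/5 + 2/5*0/1, 3/5 + 2/5*2/5) = [3/5, 19/25)
  'd': [3/5 + 2/5*2/5, 3/5 + 2/5*3/5) = [19/25, 21/25) <- contains code 4/5
  'e': [3/5 + 2/5*3/5, 3/5 + 2/5*1/1) = [21/25, 1/1)
  emit 'd', narrow to [19/25, 21/25)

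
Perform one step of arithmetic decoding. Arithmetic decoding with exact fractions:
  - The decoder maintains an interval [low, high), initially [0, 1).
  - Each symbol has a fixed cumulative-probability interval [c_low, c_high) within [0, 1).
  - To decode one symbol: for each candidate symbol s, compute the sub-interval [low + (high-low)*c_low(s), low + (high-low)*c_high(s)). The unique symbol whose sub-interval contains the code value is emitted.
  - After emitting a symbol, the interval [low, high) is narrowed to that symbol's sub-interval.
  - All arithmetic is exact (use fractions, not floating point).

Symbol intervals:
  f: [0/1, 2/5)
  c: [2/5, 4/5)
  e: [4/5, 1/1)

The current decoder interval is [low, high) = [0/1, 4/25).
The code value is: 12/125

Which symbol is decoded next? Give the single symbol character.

Answer: c

Derivation:
Interval width = high − low = 4/25 − 0/1 = 4/25
Scaled code = (code − low) / width = (12/125 − 0/1) / 4/25 = 3/5
  f: [0/1, 2/5) 
  c: [2/5, 4/5) ← scaled code falls here ✓
  e: [4/5, 1/1) 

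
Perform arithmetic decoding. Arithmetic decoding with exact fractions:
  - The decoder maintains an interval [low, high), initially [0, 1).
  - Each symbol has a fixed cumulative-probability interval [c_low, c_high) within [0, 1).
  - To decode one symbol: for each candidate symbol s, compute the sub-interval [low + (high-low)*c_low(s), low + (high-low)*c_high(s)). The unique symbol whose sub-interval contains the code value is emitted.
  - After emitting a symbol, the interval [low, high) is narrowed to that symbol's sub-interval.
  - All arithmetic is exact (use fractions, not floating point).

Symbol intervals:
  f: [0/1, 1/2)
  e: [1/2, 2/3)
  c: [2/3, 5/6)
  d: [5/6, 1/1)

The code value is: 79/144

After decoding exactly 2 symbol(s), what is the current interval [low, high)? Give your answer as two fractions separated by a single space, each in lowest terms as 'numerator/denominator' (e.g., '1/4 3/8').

Step 1: interval [0/1, 1/1), width = 1/1 - 0/1 = 1/1
  'f': [0/1 + 1/1*0/1, 0/1 + 1/1*1/2) = [0/1, 1/2)
  'e': [0/1 + 1/1*1/2, 0/1 + 1/1*2/3) = [1/2, 2/3) <- contains code 79/144
  'c': [0/1 + 1/1*2/3, 0/1 + 1/1*5/6) = [2/3, 5/6)
  'd': [0/1 + 1/1*5/6, 0/1 + 1/1*1/1) = [5/6, 1/1)
  emit 'e', narrow to [1/2, 2/3)
Step 2: interval [1/2, 2/3), width = 2/3 - 1/2 = 1/6
  'f': [1/2 + 1/6*0/1, 1/2 + 1/6*1/2) = [1/2, 7/12) <- contains code 79/144
  'e': [1/2 + 1/6*1/2, 1/2 + 1/6*2/3) = [7/12, 11/18)
  'c': [1/2 + 1/6*2/3, 1/2 + 1/6*5/6) = [11/18, 23/36)
  'd': [1/2 + 1/6*5/6, 1/2 + 1/6*1/1) = [23/36, 2/3)
  emit 'f', narrow to [1/2, 7/12)

Answer: 1/2 7/12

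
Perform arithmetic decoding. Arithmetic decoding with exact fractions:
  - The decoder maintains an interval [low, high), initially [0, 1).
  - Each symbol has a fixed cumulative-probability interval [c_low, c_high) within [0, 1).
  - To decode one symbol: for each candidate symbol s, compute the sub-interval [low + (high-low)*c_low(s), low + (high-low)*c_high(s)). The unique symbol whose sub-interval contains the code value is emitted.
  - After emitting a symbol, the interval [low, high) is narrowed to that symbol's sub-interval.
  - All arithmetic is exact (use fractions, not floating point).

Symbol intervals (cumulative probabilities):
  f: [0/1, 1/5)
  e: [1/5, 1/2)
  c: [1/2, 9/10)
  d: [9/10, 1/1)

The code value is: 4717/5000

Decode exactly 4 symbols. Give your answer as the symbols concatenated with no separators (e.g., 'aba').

Answer: decc

Derivation:
Step 1: interval [0/1, 1/1), width = 1/1 - 0/1 = 1/1
  'f': [0/1 + 1/1*0/1, 0/1 + 1/1*1/5) = [0/1, 1/5)
  'e': [0/1 + 1/1*1/5, 0/1 + 1/1*1/2) = [1/5, 1/2)
  'c': [0/1 + 1/1*1/2, 0/1 + 1/1*9/10) = [1/2, 9/10)
  'd': [0/1 + 1/1*9/10, 0/1 + 1/1*1/1) = [9/10, 1/1) <- contains code 4717/5000
  emit 'd', narrow to [9/10, 1/1)
Step 2: interval [9/10, 1/1), width = 1/1 - 9/10 = 1/10
  'f': [9/10 + 1/10*0/1, 9/10 + 1/10*1/5) = [9/10, 23/25)
  'e': [9/10 + 1/10*1/5, 9/10 + 1/10*1/2) = [23/25, 19/20) <- contains code 4717/5000
  'c': [9/10 + 1/10*1/2, 9/10 + 1/10*9/10) = [19/20, 99/100)
  'd': [9/10 + 1/10*9/10, 9/10 + 1/10*1/1) = [99/100, 1/1)
  emit 'e', narrow to [23/25, 19/20)
Step 3: interval [23/25, 19/20), width = 19/20 - 23/25 = 3/100
  'f': [23/25 + 3/100*0/1, 23/25 + 3/100*1/5) = [23/25, 463/500)
  'e': [23/25 + 3/100*1/5, 23/25 + 3/100*1/2) = [463/500, 187/200)
  'c': [23/25 + 3/100*1/2, 23/25 + 3/100*9/10) = [187/200, 947/1000) <- contains code 4717/5000
  'd': [23/25 + 3/100*9/10, 23/25 + 3/100*1/1) = [947/1000, 19/20)
  emit 'c', narrow to [187/200, 947/1000)
Step 4: interval [187/200, 947/1000), width = 947/1000 - 187/200 = 3/250
  'f': [187/200 + 3/250*0/1, 187/200 + 3/250*1/5) = [187/200, 4687/5000)
  'e': [187/200 + 3/250*1/5, 187/200 + 3/250*1/2) = [4687/5000, 941/1000)
  'c': [187/200 + 3/250*1/2, 187/200 + 3/250*9/10) = [941/1000, 4729/5000) <- contains code 4717/5000
  'd': [187/200 + 3/250*9/10, 187/200 + 3/250*1/1) = [4729/5000, 947/1000)
  emit 'c', narrow to [941/1000, 4729/5000)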